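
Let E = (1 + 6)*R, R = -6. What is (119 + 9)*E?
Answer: -5376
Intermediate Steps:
E = -42 (E = (1 + 6)*(-6) = 7*(-6) = -42)
(119 + 9)*E = (119 + 9)*(-42) = 128*(-42) = -5376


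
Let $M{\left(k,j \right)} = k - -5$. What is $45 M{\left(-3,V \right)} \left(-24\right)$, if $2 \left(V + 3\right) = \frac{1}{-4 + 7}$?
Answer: $-2160$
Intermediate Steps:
$V = - \frac{17}{6}$ ($V = -3 + \frac{1}{2 \left(-4 + 7\right)} = -3 + \frac{1}{2 \cdot 3} = -3 + \frac{1}{2} \cdot \frac{1}{3} = -3 + \frac{1}{6} = - \frac{17}{6} \approx -2.8333$)
$M{\left(k,j \right)} = 5 + k$ ($M{\left(k,j \right)} = k + 5 = 5 + k$)
$45 M{\left(-3,V \right)} \left(-24\right) = 45 \left(5 - 3\right) \left(-24\right) = 45 \cdot 2 \left(-24\right) = 90 \left(-24\right) = -2160$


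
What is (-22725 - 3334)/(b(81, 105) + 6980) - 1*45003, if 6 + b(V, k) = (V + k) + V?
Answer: -325892782/7241 ≈ -45007.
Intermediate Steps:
b(V, k) = -6 + k + 2*V (b(V, k) = -6 + ((V + k) + V) = -6 + (k + 2*V) = -6 + k + 2*V)
(-22725 - 3334)/(b(81, 105) + 6980) - 1*45003 = (-22725 - 3334)/((-6 + 105 + 2*81) + 6980) - 1*45003 = -26059/((-6 + 105 + 162) + 6980) - 45003 = -26059/(261 + 6980) - 45003 = -26059/7241 - 45003 = -325892782/7241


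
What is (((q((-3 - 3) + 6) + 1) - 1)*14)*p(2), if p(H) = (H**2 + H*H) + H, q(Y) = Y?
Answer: 0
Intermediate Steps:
p(H) = H + 2*H**2 (p(H) = (H**2 + H**2) + H = 2*H**2 + H = H + 2*H**2)
(((q((-3 - 3) + 6) + 1) - 1)*14)*p(2) = (((((-3 - 3) + 6) + 1) - 1)*14)*(2*(1 + 2*2)) = ((((-6 + 6) + 1) - 1)*14)*(2*(1 + 4)) = (((0 + 1) - 1)*14)*(2*5) = ((1 - 1)*14)*10 = (0*14)*10 = 0*10 = 0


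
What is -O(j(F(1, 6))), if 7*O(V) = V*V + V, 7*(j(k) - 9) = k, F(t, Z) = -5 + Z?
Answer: -4544/343 ≈ -13.248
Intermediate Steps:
j(k) = 9 + k/7
O(V) = V/7 + V²/7 (O(V) = (V*V + V)/7 = (V² + V)/7 = (V + V²)/7 = V/7 + V²/7)
-O(j(F(1, 6))) = -(9 + (-5 + 6)/7)*(1 + (9 + (-5 + 6)/7))/7 = -(9 + (⅐)*1)*(1 + (9 + (⅐)*1))/7 = -(9 + ⅐)*(1 + (9 + ⅐))/7 = -64*(1 + 64/7)/(7*7) = -64*71/(7*7*7) = -1*4544/343 = -4544/343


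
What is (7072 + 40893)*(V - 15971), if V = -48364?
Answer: -3085828275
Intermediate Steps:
(7072 + 40893)*(V - 15971) = (7072 + 40893)*(-48364 - 15971) = 47965*(-64335) = -3085828275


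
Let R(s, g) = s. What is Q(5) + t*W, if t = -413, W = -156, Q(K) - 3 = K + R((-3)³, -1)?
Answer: 64409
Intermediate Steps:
Q(K) = -24 + K (Q(K) = 3 + (K + (-3)³) = 3 + (K - 27) = 3 + (-27 + K) = -24 + K)
Q(5) + t*W = (-24 + 5) - 413*(-156) = -19 + 64428 = 64409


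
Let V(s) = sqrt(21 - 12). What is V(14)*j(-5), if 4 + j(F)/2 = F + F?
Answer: -84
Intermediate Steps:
j(F) = -8 + 4*F (j(F) = -8 + 2*(F + F) = -8 + 2*(2*F) = -8 + 4*F)
V(s) = 3 (V(s) = sqrt(9) = 3)
V(14)*j(-5) = 3*(-8 + 4*(-5)) = 3*(-8 - 20) = 3*(-28) = -84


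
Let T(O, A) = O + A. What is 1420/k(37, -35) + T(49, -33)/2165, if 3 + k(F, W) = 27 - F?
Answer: -3074092/28145 ≈ -109.22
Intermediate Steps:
T(O, A) = A + O
k(F, W) = 24 - F (k(F, W) = -3 + (27 - F) = 24 - F)
1420/k(37, -35) + T(49, -33)/2165 = 1420/(24 - 1*37) + (-33 + 49)/2165 = 1420/(24 - 37) + 16*(1/2165) = 1420/(-13) + 16/2165 = 1420*(-1/13) + 16/2165 = -1420/13 + 16/2165 = -3074092/28145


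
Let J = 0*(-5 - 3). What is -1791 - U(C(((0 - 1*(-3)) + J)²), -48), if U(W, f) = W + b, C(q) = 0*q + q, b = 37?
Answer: -1837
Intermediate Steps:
J = 0 (J = 0*(-8) = 0)
C(q) = q (C(q) = 0 + q = q)
U(W, f) = 37 + W (U(W, f) = W + 37 = 37 + W)
-1791 - U(C(((0 - 1*(-3)) + J)²), -48) = -1791 - (37 + ((0 - 1*(-3)) + 0)²) = -1791 - (37 + ((0 + 3) + 0)²) = -1791 - (37 + (3 + 0)²) = -1791 - (37 + 3²) = -1791 - (37 + 9) = -1791 - 1*46 = -1791 - 46 = -1837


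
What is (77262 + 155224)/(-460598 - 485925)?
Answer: -232486/946523 ≈ -0.24562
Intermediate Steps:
(77262 + 155224)/(-460598 - 485925) = 232486/(-946523) = 232486*(-1/946523) = -232486/946523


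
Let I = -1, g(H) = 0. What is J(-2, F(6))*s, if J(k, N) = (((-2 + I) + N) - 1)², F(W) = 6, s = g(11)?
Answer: 0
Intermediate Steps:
s = 0
J(k, N) = (-4 + N)² (J(k, N) = (((-2 - 1) + N) - 1)² = ((-3 + N) - 1)² = (-4 + N)²)
J(-2, F(6))*s = (-4 + 6)²*0 = 2²*0 = 4*0 = 0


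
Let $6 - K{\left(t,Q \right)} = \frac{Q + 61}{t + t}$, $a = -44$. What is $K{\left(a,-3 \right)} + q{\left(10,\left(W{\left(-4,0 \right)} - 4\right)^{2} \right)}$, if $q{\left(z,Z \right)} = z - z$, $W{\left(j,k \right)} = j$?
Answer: $\frac{293}{44} \approx 6.6591$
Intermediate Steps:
$K{\left(t,Q \right)} = 6 - \frac{61 + Q}{2 t}$ ($K{\left(t,Q \right)} = 6 - \frac{Q + 61}{t + t} = 6 - \frac{61 + Q}{2 t}$)
$q{\left(z,Z \right)} = 0$
$K{\left(a,-3 \right)} + q{\left(10,\left(W{\left(-4,0 \right)} - 4\right)^{2} \right)} = \frac{-61 - -3 + 12 \left(-44\right)}{2 \left(-44\right)} + 0 = \frac{1}{2} \left(- \frac{1}{44}\right) \left(-61 + 3 - 528\right) + 0 = \frac{1}{2} \left(- \frac{1}{44}\right) \left(-586\right) + 0 = \frac{293}{44} + 0 = \frac{293}{44}$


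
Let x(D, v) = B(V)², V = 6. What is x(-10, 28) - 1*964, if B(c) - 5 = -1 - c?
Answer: -960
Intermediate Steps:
B(c) = 4 - c (B(c) = 5 + (-1 - c) = 4 - c)
x(D, v) = 4 (x(D, v) = (4 - 1*6)² = (4 - 6)² = (-2)² = 4)
x(-10, 28) - 1*964 = 4 - 1*964 = 4 - 964 = -960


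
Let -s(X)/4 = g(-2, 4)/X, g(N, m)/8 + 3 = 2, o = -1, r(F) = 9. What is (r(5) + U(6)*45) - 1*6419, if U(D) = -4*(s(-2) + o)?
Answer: -3350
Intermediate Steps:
g(N, m) = -8 (g(N, m) = -24 + 8*2 = -24 + 16 = -8)
s(X) = 32/X (s(X) = -(-32)/X = 32/X)
U(D) = 68 (U(D) = -4*(32/(-2) - 1) = -4*(32*(-½) - 1) = -4*(-16 - 1) = -4*(-17) = 68)
(r(5) + U(6)*45) - 1*6419 = (9 + 68*45) - 1*6419 = (9 + 3060) - 6419 = 3069 - 6419 = -3350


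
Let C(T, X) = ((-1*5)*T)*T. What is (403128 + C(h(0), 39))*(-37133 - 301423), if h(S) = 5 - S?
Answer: -136439083668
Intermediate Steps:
C(T, X) = -5*T² (C(T, X) = (-5*T)*T = -5*T²)
(403128 + C(h(0), 39))*(-37133 - 301423) = (403128 - 5*(5 - 1*0)²)*(-37133 - 301423) = (403128 - 5*(5 + 0)²)*(-338556) = (403128 - 5*5²)*(-338556) = (403128 - 5*25)*(-338556) = (403128 - 125)*(-338556) = 403003*(-338556) = -136439083668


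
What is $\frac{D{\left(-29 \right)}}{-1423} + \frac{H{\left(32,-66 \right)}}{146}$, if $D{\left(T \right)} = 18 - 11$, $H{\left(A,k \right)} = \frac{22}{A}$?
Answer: $- \frac{699}{3324128} \approx -0.00021028$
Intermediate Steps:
$D{\left(T \right)} = 7$
$\frac{D{\left(-29 \right)}}{-1423} + \frac{H{\left(32,-66 \right)}}{146} = \frac{7}{-1423} + \frac{22 \cdot \frac{1}{32}}{146} = 7 \left(- \frac{1}{1423}\right) + 22 \cdot \frac{1}{32} \cdot \frac{1}{146} = - \frac{7}{1423} + \frac{11}{16} \cdot \frac{1}{146} = - \frac{7}{1423} + \frac{11}{2336} = - \frac{699}{3324128}$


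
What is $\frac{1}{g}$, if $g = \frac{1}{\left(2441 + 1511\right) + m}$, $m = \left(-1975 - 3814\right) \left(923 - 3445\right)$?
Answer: $14603810$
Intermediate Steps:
$m = 14599858$ ($m = \left(-5789\right) \left(-2522\right) = 14599858$)
$g = \frac{1}{14603810}$ ($g = \frac{1}{\left(2441 + 1511\right) + 14599858} = \frac{1}{3952 + 14599858} = \frac{1}{14603810} \approx 6.8475 \cdot 10^{-8}$)
$\frac{1}{g} = \frac{1}{\frac{1}{14603810}} = 14603810$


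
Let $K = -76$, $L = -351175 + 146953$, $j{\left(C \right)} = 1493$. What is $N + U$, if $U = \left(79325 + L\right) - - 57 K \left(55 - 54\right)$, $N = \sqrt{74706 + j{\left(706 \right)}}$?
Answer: $-129229 + \sqrt{76199} \approx -1.2895 \cdot 10^{5}$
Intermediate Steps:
$L = -204222$
$N = \sqrt{76199}$ ($N = \sqrt{74706 + 1493} = \sqrt{76199} \approx 276.04$)
$U = -129229$ ($U = \left(79325 - 204222\right) - \left(-57\right) \left(-76\right) \left(55 - 54\right) = -124897 - 4332 \left(55 - 54\right) = -124897 - 4332 \cdot 1 = -124897 - 4332 = -129229$)
$N + U = \sqrt{76199} - 129229 = -129229 + \sqrt{76199}$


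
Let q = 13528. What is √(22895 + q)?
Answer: 3*√4047 ≈ 190.85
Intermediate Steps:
√(22895 + q) = √(22895 + 13528) = √36423 = 3*√4047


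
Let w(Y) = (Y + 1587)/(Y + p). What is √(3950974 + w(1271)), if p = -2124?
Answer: 2*√718690450823/853 ≈ 1987.7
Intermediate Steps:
w(Y) = (1587 + Y)/(-2124 + Y) (w(Y) = (Y + 1587)/(Y - 2124) = (1587 + Y)/(-2124 + Y))
√(3950974 + w(1271)) = √(3950974 + (1587 + 1271)/(-2124 + 1271)) = √(3950974 + 2858/(-853)) = √(3950974 - 1/853*2858) = √(3950974 - 2858/853) = √(3370177964/853) = 2*√718690450823/853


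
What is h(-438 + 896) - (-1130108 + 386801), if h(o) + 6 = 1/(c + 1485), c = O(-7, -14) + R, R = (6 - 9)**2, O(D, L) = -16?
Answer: 1098598879/1478 ≈ 7.4330e+5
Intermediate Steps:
R = 9 (R = (-3)**2 = 9)
c = -7 (c = -16 + 9 = -7)
h(o) = -8867/1478 (h(o) = -6 + 1/(-7 + 1485) = -6 + 1/1478 = -8867/1478)
h(-438 + 896) - (-1130108 + 386801) = -8867/1478 - (-1130108 + 386801) = -8867/1478 - 1*(-743307) = -8867/1478 + 743307 = 1098598879/1478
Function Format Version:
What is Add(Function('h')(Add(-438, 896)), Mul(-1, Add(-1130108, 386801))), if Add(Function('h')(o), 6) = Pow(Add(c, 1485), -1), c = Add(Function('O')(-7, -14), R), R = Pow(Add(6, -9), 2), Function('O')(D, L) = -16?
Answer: Rational(1098598879, 1478) ≈ 7.4330e+5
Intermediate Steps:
R = 9 (R = Pow(-3, 2) = 9)
c = -7 (c = Add(-16, 9) = -7)
Function('h')(o) = Rational(-8867, 1478) (Function('h')(o) = Add(-6, Pow(Add(-7, 1485), -1)) = Add(-6, Pow(1478, -1)) = Add(-6, Rational(1, 1478)) = Rational(-8867, 1478))
Add(Function('h')(Add(-438, 896)), Mul(-1, Add(-1130108, 386801))) = Add(Rational(-8867, 1478), Mul(-1, Add(-1130108, 386801))) = Add(Rational(-8867, 1478), Mul(-1, -743307)) = Add(Rational(-8867, 1478), 743307) = Rational(1098598879, 1478)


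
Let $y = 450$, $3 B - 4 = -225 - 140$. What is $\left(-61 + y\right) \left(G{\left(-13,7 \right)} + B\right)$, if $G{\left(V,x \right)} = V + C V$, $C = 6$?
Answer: $- \frac{246626}{3} \approx -82209.0$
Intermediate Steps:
$B = - \frac{361}{3}$ ($B = \frac{4}{3} + \frac{-225 - 140}{3} = \frac{4}{3} + \frac{1}{3} \left(-365\right) = \frac{4}{3} - \frac{365}{3} = - \frac{361}{3} \approx -120.33$)
$G{\left(V,x \right)} = 7 V$ ($G{\left(V,x \right)} = V + 6 V = 7 V$)
$\left(-61 + y\right) \left(G{\left(-13,7 \right)} + B\right) = \left(-61 + 450\right) \left(7 \left(-13\right) - \frac{361}{3}\right) = 389 \left(-91 - \frac{361}{3}\right) = 389 \left(- \frac{634}{3}\right) = - \frac{246626}{3}$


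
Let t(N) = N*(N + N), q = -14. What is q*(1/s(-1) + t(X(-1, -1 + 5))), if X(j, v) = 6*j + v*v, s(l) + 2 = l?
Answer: -8386/3 ≈ -2795.3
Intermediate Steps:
s(l) = -2 + l
X(j, v) = v**2 + 6*j (X(j, v) = 6*j + v**2 = v**2 + 6*j)
t(N) = 2*N**2 (t(N) = N*(2*N) = 2*N**2)
q*(1/s(-1) + t(X(-1, -1 + 5))) = -14*(1/(-2 - 1) + 2*((-1 + 5)**2 + 6*(-1))**2) = -14*(1/(-3) + 2*(4**2 - 6)**2) = -14*(-1/3 + 2*(16 - 6)**2) = -14*(-1/3 + 2*10**2) = -14*(-1/3 + 2*100) = -14*(-1/3 + 200) = -14*599/3 = -8386/3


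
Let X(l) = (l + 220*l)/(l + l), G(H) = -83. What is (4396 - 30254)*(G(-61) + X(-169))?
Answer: -711095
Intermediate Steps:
X(l) = 221/2 (X(l) = (221*l)/((2*l)) = (221*l)*(1/(2*l)) = 221/2)
(4396 - 30254)*(G(-61) + X(-169)) = (4396 - 30254)*(-83 + 221/2) = -25858*55/2 = -711095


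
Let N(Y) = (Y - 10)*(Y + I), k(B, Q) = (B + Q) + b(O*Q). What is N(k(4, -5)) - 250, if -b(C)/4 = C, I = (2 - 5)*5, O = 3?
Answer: 1906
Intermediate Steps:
I = -15 (I = -3*5 = -15)
b(C) = -4*C
k(B, Q) = B - 11*Q (k(B, Q) = (B + Q) - 12*Q = B - 11*Q)
N(Y) = (-15 + Y)*(-10 + Y) (N(Y) = (Y - 10)*(Y - 15) = (-10 + Y)*(-15 + Y) = (-15 + Y)*(-10 + Y))
N(k(4, -5)) - 250 = (150 + (4 - 11*(-5))**2 - 25*(4 - 11*(-5))) - 250 = (150 + (4 + 55)**2 - 25*(4 + 55)) - 250 = (150 + 59**2 - 25*59) - 250 = (150 + 3481 - 1475) - 250 = 2156 - 250 = 1906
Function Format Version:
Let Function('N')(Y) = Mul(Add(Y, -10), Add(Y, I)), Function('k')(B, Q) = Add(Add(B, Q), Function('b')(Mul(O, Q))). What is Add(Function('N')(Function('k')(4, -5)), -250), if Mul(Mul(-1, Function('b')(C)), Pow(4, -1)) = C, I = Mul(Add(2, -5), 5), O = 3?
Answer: 1906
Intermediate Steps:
I = -15 (I = Mul(-3, 5) = -15)
Function('b')(C) = Mul(-4, C)
Function('k')(B, Q) = Add(B, Mul(-11, Q)) (Function('k')(B, Q) = Add(Add(B, Q), Mul(-4, Mul(3, Q))) = Add(Add(B, Q), Mul(-12, Q)) = Add(B, Mul(-11, Q)))
Function('N')(Y) = Mul(Add(-15, Y), Add(-10, Y)) (Function('N')(Y) = Mul(Add(Y, -10), Add(Y, -15)) = Mul(Add(-10, Y), Add(-15, Y)) = Mul(Add(-15, Y), Add(-10, Y)))
Add(Function('N')(Function('k')(4, -5)), -250) = Add(Add(150, Pow(Add(4, Mul(-11, -5)), 2), Mul(-25, Add(4, Mul(-11, -5)))), -250) = Add(Add(150, Pow(Add(4, 55), 2), Mul(-25, Add(4, 55))), -250) = Add(Add(150, Pow(59, 2), Mul(-25, 59)), -250) = Add(Add(150, 3481, -1475), -250) = Add(2156, -250) = 1906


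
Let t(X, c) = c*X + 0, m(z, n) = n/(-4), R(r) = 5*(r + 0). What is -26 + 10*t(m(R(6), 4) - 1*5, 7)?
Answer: -446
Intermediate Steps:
R(r) = 5*r
m(z, n) = -n/4 (m(z, n) = n*(-¼) = -n/4)
t(X, c) = X*c (t(X, c) = X*c + 0 = X*c)
-26 + 10*t(m(R(6), 4) - 1*5, 7) = -26 + 10*((-¼*4 - 1*5)*7) = -26 + 10*((-1 - 5)*7) = -26 + 10*(-6*7) = -26 + 10*(-42) = -26 - 420 = -446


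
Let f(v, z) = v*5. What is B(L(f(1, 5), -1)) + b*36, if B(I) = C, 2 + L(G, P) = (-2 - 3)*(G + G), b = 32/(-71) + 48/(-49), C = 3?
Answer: -168699/3479 ≈ -48.491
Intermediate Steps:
f(v, z) = 5*v
b = -4976/3479 (b = 32*(-1/71) + 48*(-1/49) = -32/71 - 48/49 = -4976/3479 ≈ -1.4303)
L(G, P) = -2 - 10*G (L(G, P) = -2 + (-2 - 3)*(G + G) = -2 - 10*G)
B(I) = 3
B(L(f(1, 5), -1)) + b*36 = 3 - 4976/3479*36 = 3 - 179136/3479 = -168699/3479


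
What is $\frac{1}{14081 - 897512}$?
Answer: $- \frac{1}{883431} \approx -1.1319 \cdot 10^{-6}$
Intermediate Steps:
$\frac{1}{14081 - 897512} = \frac{1}{-883431} = - \frac{1}{883431}$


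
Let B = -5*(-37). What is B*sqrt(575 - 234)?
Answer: 185*sqrt(341) ≈ 3416.2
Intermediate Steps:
B = 185
B*sqrt(575 - 234) = 185*sqrt(575 - 234) = 185*sqrt(341)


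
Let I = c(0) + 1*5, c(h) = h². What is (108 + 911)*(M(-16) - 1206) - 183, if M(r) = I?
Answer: -1224002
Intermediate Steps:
I = 5 (I = 0² + 1*5 = 0 + 5 = 5)
M(r) = 5
(108 + 911)*(M(-16) - 1206) - 183 = (108 + 911)*(5 - 1206) - 183 = 1019*(-1201) - 183 = -1223819 - 183 = -1224002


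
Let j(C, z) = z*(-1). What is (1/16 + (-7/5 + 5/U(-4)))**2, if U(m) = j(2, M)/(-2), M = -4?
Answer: 94249/6400 ≈ 14.726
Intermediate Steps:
j(C, z) = -z
U(m) = -2 (U(m) = -1*(-4)/(-2) = 4*(-1/2) = -2)
(1/16 + (-7/5 + 5/U(-4)))**2 = (1/16 + (-7/5 + 5/(-2)))**2 = (1/16 + (-7*1/5 + 5*(-1/2)))**2 = (1/16 + (-7/5 - 5/2))**2 = (1/16 - 39/10)**2 = (-307/80)**2 = 94249/6400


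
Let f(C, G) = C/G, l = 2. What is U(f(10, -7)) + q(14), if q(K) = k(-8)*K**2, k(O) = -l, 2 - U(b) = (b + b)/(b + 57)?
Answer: -151690/389 ≈ -389.95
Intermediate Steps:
U(b) = 2 - 2*b/(57 + b) (U(b) = 2 - (b + b)/(b + 57) = 2 - 2*b/(57 + b))
k(O) = -2 (k(O) = -1*2 = -2)
q(K) = -2*K**2
U(f(10, -7)) + q(14) = 114/(57 + 10/(-7)) - 2*14**2 = 114/(57 + 10*(-1/7)) - 2*196 = 114/(57 - 10/7) - 392 = 114/(389/7) - 392 = 114*(7/389) - 392 = 798/389 - 392 = -151690/389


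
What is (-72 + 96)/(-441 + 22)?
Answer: -24/419 ≈ -0.057279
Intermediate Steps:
(-72 + 96)/(-441 + 22) = 24/(-419) = 24*(-1/419) = -24/419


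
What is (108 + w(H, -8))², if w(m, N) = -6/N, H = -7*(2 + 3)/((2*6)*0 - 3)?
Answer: 189225/16 ≈ 11827.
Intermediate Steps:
H = 35/3 (H = -7*5/(12*0 - 3) = -7*5/(0 - 3) = -7/((-3*⅕)) = -7/(-⅗) = -7*(-5/3) = 35/3 ≈ 11.667)
(108 + w(H, -8))² = (108 - 6/(-8))² = (108 - 6*(-⅛))² = (108 + ¾)² = (435/4)² = 189225/16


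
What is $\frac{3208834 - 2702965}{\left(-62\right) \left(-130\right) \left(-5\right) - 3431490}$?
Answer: $- \frac{72267}{495970} \approx -0.14571$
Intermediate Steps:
$\frac{3208834 - 2702965}{\left(-62\right) \left(-130\right) \left(-5\right) - 3431490} = \frac{505869}{8060 \left(-5\right) - 3431490} = \frac{505869}{-40300 - 3431490} = \frac{505869}{-3471790} = 505869 \left(- \frac{1}{3471790}\right) = - \frac{72267}{495970}$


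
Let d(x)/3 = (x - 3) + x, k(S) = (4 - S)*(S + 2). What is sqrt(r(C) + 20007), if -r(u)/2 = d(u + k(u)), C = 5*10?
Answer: sqrt(48129) ≈ 219.38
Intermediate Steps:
k(S) = (2 + S)*(4 - S) (k(S) = (4 - S)*(2 + S) = (2 + S)*(4 - S))
C = 50
d(x) = -9 + 6*x (d(x) = 3*((x - 3) + x) = 3*((-3 + x) + x) = 3*(-3 + 2*x) = -9 + 6*x)
r(u) = -78 - 36*u + 12*u**2 (r(u) = -2*(-9 + 6*(u + (8 - u**2 + 2*u))) = -2*(-9 + 6*(8 - u**2 + 3*u)) = -2*(-9 + (48 - 6*u**2 + 18*u)) = -2*(39 - 6*u**2 + 18*u) = -78 - 36*u + 12*u**2)
sqrt(r(C) + 20007) = sqrt((-78 - 36*50 + 12*50**2) + 20007) = sqrt((-78 - 1800 + 12*2500) + 20007) = sqrt((-78 - 1800 + 30000) + 20007) = sqrt(28122 + 20007) = sqrt(48129)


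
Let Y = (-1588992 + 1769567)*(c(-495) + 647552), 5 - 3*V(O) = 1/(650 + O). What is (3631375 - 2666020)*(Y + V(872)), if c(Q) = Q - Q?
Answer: 171804278636524206065/1522 ≈ 1.1288e+17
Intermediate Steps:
V(O) = 5/3 - 1/(3*(650 + O))
c(Q) = 0
Y = 116931702400 (Y = (-1588992 + 1769567)*(0 + 647552) = 180575*647552 = 116931702400)
(3631375 - 2666020)*(Y + V(872)) = (3631375 - 2666020)*(116931702400 + (3249 + 5*872)/(3*(650 + 872))) = 965355*(116931702400 + (⅓)*(3249 + 4360)/1522) = 965355*(116931702400 + (⅓)*(1/1522)*7609) = 965355*(116931702400 + 7609/4566) = 965355*(533910153166009/4566) = 171804278636524206065/1522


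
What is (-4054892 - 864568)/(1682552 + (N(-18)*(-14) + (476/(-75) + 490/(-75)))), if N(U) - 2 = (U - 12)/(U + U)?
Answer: -368959500/126187459 ≈ -2.9239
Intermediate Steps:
N(U) = 2 + (-12 + U)/(2*U) (N(U) = 2 + (U - 12)/(U + U) = 2 + (-12 + U)/((2*U)) = 2 + (-12 + U)*(1/(2*U)) = 2 + (-12 + U)/(2*U))
(-4054892 - 864568)/(1682552 + (N(-18)*(-14) + (476/(-75) + 490/(-75)))) = (-4054892 - 864568)/(1682552 + ((5/2 - 6/(-18))*(-14) + (476/(-75) + 490/(-75)))) = -4919460/(1682552 + ((5/2 - 6*(-1/18))*(-14) + (476*(-1/75) + 490*(-1/75)))) = -4919460/(1682552 + ((5/2 + 1/3)*(-14) + (-476/75 - 98/15))) = -4919460/(1682552 + ((17/6)*(-14) - 322/25)) = -4919460/(1682552 + (-119/3 - 322/25)) = -4919460/(1682552 - 3941/75) = -4919460/126187459/75 = -4919460*75/126187459 = -368959500/126187459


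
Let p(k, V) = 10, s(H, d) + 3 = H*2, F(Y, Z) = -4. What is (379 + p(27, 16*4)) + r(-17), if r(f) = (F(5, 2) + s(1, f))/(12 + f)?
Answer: 390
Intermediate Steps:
s(H, d) = -3 + 2*H (s(H, d) = -3 + H*2 = -3 + 2*H)
r(f) = -5/(12 + f) (r(f) = (-4 + (-3 + 2*1))/(12 + f) = (-4 + (-3 + 2))/(12 + f) = (-4 - 1)/(12 + f) = -5/(12 + f))
(379 + p(27, 16*4)) + r(-17) = (379 + 10) - 5/(12 - 17) = 389 - 5/(-5) = 389 - 5*(-⅕) = 389 + 1 = 390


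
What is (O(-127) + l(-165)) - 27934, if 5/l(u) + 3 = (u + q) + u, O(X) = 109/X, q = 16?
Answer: -1124630094/40259 ≈ -27935.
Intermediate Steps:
l(u) = 5/(13 + 2*u) (l(u) = 5/(-3 + ((u + 16) + u)) = 5/(-3 + ((16 + u) + u)) = 5/(-3 + (16 + 2*u)) = 5/(13 + 2*u))
(O(-127) + l(-165)) - 27934 = (109/(-127) + 5/(13 + 2*(-165))) - 27934 = (109*(-1/127) + 5/(13 - 330)) - 27934 = (-109/127 + 5/(-317)) - 27934 = (-109/127 + 5*(-1/317)) - 27934 = (-109/127 - 5/317) - 27934 = -35188/40259 - 27934 = -1124630094/40259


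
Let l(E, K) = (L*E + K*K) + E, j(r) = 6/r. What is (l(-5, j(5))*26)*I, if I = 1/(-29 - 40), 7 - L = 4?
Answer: 12064/1725 ≈ 6.9936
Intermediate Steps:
L = 3 (L = 7 - 1*4 = 7 - 4 = 3)
l(E, K) = K² + 4*E (l(E, K) = (3*E + K*K) + E = (3*E + K²) + E = (K² + 3*E) + E = K² + 4*E)
I = -1/69 (I = 1/(-69) = -1/69 ≈ -0.014493)
(l(-5, j(5))*26)*I = (((6/5)² + 4*(-5))*26)*(-1/69) = (((6*(⅕))² - 20)*26)*(-1/69) = (((6/5)² - 20)*26)*(-1/69) = ((36/25 - 20)*26)*(-1/69) = -464/25*26*(-1/69) = -12064/25*(-1/69) = 12064/1725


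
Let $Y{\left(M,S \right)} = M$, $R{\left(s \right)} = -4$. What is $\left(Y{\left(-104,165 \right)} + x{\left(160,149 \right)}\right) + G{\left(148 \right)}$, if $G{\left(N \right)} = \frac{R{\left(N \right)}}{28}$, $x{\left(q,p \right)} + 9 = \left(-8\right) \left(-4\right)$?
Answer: $- \frac{568}{7} \approx -81.143$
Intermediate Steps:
$x{\left(q,p \right)} = 23$ ($x{\left(q,p \right)} = -9 - -32 = -9 + 32 = 23$)
$G{\left(N \right)} = - \frac{1}{7}$ ($G{\left(N \right)} = - \frac{4}{28} = \left(-4\right) \frac{1}{28} = - \frac{1}{7}$)
$\left(Y{\left(-104,165 \right)} + x{\left(160,149 \right)}\right) + G{\left(148 \right)} = \left(-104 + 23\right) - \frac{1}{7} = -81 - \frac{1}{7} = - \frac{568}{7}$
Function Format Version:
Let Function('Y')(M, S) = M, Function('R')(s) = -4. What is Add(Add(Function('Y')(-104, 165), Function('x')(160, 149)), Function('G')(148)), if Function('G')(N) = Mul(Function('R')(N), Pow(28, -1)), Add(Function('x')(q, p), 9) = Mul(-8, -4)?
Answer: Rational(-568, 7) ≈ -81.143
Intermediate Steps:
Function('x')(q, p) = 23 (Function('x')(q, p) = Add(-9, Mul(-8, -4)) = Add(-9, 32) = 23)
Function('G')(N) = Rational(-1, 7) (Function('G')(N) = Mul(-4, Pow(28, -1)) = Mul(-4, Rational(1, 28)) = Rational(-1, 7))
Add(Add(Function('Y')(-104, 165), Function('x')(160, 149)), Function('G')(148)) = Add(Add(-104, 23), Rational(-1, 7)) = Add(-81, Rational(-1, 7)) = Rational(-568, 7)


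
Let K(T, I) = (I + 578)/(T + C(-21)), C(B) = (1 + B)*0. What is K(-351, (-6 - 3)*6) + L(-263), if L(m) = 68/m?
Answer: -161680/92313 ≈ -1.7514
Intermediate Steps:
C(B) = 0
K(T, I) = (578 + I)/T (K(T, I) = (I + 578)/(T + 0) = (578 + I)/T)
K(-351, (-6 - 3)*6) + L(-263) = (578 + (-6 - 3)*6)/(-351) + 68/(-263) = -(578 - 9*6)/351 + 68*(-1/263) = -(578 - 54)/351 - 68/263 = -1/351*524 - 68/263 = -524/351 - 68/263 = -161680/92313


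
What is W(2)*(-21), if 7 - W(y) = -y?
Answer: -189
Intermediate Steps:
W(y) = 7 + y (W(y) = 7 - (-1)*y = 7 + y)
W(2)*(-21) = (7 + 2)*(-21) = 9*(-21) = -189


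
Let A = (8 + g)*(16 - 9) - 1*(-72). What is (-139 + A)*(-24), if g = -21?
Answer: 3792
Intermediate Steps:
A = -19 (A = (8 - 21)*(16 - 9) - 1*(-72) = -13*7 + 72 = -91 + 72 = -19)
(-139 + A)*(-24) = (-139 - 19)*(-24) = -158*(-24) = 3792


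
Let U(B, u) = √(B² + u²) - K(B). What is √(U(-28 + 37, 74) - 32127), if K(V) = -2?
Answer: √(-32125 + √5557) ≈ 179.03*I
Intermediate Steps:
U(B, u) = 2 + √(B² + u²) (U(B, u) = √(B² + u²) - 1*(-2) = √(B² + u²) + 2 = 2 + √(B² + u²))
√(U(-28 + 37, 74) - 32127) = √((2 + √((-28 + 37)² + 74²)) - 32127) = √((2 + √(9² + 5476)) - 32127) = √((2 + √(81 + 5476)) - 32127) = √((2 + √5557) - 32127) = √(-32125 + √5557)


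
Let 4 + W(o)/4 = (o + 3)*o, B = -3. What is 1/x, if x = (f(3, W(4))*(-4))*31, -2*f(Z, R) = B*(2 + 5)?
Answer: -1/1302 ≈ -0.00076805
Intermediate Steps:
W(o) = -16 + 4*o*(3 + o) (W(o) = -16 + 4*((o + 3)*o) = -16 + 4*((3 + o)*o) = -16 + 4*(o*(3 + o)) = -16 + 4*o*(3 + o))
f(Z, R) = 21/2 (f(Z, R) = -(-3)*(2 + 5)/2 = -(-3)*7/2 = -½*(-21) = 21/2)
x = -1302 (x = ((21/2)*(-4))*31 = -42*31 = -1302)
1/x = 1/(-1302) = -1/1302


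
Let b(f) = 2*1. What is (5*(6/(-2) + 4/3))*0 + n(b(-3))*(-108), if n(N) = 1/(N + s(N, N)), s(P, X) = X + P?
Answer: -18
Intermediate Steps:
b(f) = 2
s(P, X) = P + X
n(N) = 1/(3*N) (n(N) = 1/(N + (N + N)) = 1/(N + 2*N) = 1/(3*N))
(5*(6/(-2) + 4/3))*0 + n(b(-3))*(-108) = (5*(6/(-2) + 4/3))*0 + ((⅓)/2)*(-108) = (5*(6*(-½) + 4*(⅓)))*0 + ((⅓)*(½))*(-108) = (5*(-3 + 4/3))*0 + (⅙)*(-108) = (5*(-5/3))*0 - 18 = -25/3*0 - 18 = 0 - 18 = -18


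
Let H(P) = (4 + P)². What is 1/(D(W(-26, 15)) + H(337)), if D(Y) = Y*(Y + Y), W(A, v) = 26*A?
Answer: 1/1030233 ≈ 9.7065e-7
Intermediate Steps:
D(Y) = 2*Y² (D(Y) = Y*(2*Y) = 2*Y²)
1/(D(W(-26, 15)) + H(337)) = 1/(2*(26*(-26))² + (4 + 337)²) = 1/(2*(-676)² + 341²) = 1/(2*456976 + 116281) = 1/(913952 + 116281) = 1/1030233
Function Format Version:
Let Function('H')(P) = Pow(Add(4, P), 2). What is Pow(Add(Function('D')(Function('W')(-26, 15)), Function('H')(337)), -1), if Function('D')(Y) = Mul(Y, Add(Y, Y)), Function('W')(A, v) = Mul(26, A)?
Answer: Rational(1, 1030233) ≈ 9.7065e-7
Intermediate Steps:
Function('D')(Y) = Mul(2, Pow(Y, 2)) (Function('D')(Y) = Mul(Y, Mul(2, Y)) = Mul(2, Pow(Y, 2)))
Pow(Add(Function('D')(Function('W')(-26, 15)), Function('H')(337)), -1) = Pow(Add(Mul(2, Pow(Mul(26, -26), 2)), Pow(Add(4, 337), 2)), -1) = Pow(Add(Mul(2, Pow(-676, 2)), Pow(341, 2)), -1) = Pow(Add(Mul(2, 456976), 116281), -1) = Pow(Add(913952, 116281), -1) = Pow(1030233, -1) = Rational(1, 1030233)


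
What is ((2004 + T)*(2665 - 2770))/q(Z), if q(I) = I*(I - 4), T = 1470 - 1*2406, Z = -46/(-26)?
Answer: 18951660/667 ≈ 28413.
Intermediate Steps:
Z = 23/13 (Z = -46*(-1/26) = 23/13 ≈ 1.7692)
T = -936 (T = 1470 - 2406 = -936)
q(I) = I*(-4 + I)
((2004 + T)*(2665 - 2770))/q(Z) = ((2004 - 936)*(2665 - 2770))/((23*(-4 + 23/13)/13)) = (1068*(-105))/(((23/13)*(-29/13))) = -112140/(-667/169) = -112140*(-169/667) = 18951660/667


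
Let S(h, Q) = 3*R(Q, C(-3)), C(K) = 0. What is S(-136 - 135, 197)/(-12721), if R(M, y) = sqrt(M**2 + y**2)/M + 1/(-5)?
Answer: -12/63605 ≈ -0.00018866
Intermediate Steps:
R(M, y) = -1/5 + sqrt(M**2 + y**2)/M (R(M, y) = sqrt(M**2 + y**2)/M + 1*(-1/5) = sqrt(M**2 + y**2)/M - 1/5 = -1/5 + sqrt(M**2 + y**2)/M)
S(h, Q) = 3*(sqrt(Q**2) - Q/5)/Q (S(h, Q) = 3*((sqrt(Q**2 + 0**2) - Q/5)/Q) = 3*((sqrt(Q**2 + 0) - Q/5)/Q) = 3*((sqrt(Q**2) - Q/5)/Q) = 3*(sqrt(Q**2) - Q/5)/Q)
S(-136 - 135, 197)/(-12721) = (-3/5 + 3*sqrt(197**2)/197)/(-12721) = (-3/5 + 3*(1/197)*sqrt(38809))*(-1/12721) = (-3/5 + 3*(1/197)*197)*(-1/12721) = (-3/5 + 3)*(-1/12721) = (12/5)*(-1/12721) = -12/63605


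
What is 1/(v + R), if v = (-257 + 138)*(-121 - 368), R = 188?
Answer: 1/58379 ≈ 1.7129e-5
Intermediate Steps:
v = 58191 (v = -119*(-489) = 58191)
1/(v + R) = 1/(58191 + 188) = 1/58379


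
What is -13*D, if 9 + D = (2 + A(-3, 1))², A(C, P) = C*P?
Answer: 104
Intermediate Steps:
D = -8 (D = -9 + (2 - 3*1)² = -9 + (2 - 3)² = -9 + (-1)² = -9 + 1 = -8)
-13*D = -13*(-8) = 104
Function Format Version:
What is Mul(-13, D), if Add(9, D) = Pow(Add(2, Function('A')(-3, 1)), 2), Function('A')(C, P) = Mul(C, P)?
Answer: 104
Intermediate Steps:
D = -8 (D = Add(-9, Pow(Add(2, Mul(-3, 1)), 2)) = Add(-9, Pow(Add(2, -3), 2)) = Add(-9, Pow(-1, 2)) = Add(-9, 1) = -8)
Mul(-13, D) = Mul(-13, -8) = 104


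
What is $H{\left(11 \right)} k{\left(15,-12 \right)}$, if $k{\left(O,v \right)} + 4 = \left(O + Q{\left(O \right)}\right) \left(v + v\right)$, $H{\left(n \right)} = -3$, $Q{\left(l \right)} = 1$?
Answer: $1164$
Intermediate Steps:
$k{\left(O,v \right)} = -4 + 2 v \left(1 + O\right)$ ($k{\left(O,v \right)} = -4 + \left(O + 1\right) \left(v + v\right) = -4 + \left(1 + O\right) 2 v = -4 + 2 v \left(1 + O\right)$)
$H{\left(11 \right)} k{\left(15,-12 \right)} = - 3 \left(-4 + 2 \left(-12\right) + 2 \cdot 15 \left(-12\right)\right) = - 3 \left(-4 - 24 - 360\right) = \left(-3\right) \left(-388\right) = 1164$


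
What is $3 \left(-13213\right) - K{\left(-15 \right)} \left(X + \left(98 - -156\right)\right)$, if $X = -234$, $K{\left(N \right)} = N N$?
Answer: $-44139$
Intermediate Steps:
$K{\left(N \right)} = N^{2}$
$3 \left(-13213\right) - K{\left(-15 \right)} \left(X + \left(98 - -156\right)\right) = 3 \left(-13213\right) - \left(-15\right)^{2} \left(-234 + \left(98 - -156\right)\right) = -39639 - 225 \left(-234 + \left(98 + 156\right)\right) = -39639 - 225 \left(-234 + 254\right) = -39639 - 225 \cdot 20 = -39639 - 4500 = -44139$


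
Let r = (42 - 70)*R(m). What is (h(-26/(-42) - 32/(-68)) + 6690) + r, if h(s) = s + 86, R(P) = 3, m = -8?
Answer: 2389433/357 ≈ 6693.1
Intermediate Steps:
r = -84 (r = (42 - 70)*3 = -28*3 = -84)
h(s) = 86 + s
(h(-26/(-42) - 32/(-68)) + 6690) + r = ((86 + (-26/(-42) - 32/(-68))) + 6690) - 84 = ((86 + (-26*(-1/42) - 32*(-1/68))) + 6690) - 84 = ((86 + (13/21 + 8/17)) + 6690) - 84 = ((86 + 389/357) + 6690) - 84 = (31091/357 + 6690) - 84 = 2419421/357 - 84 = 2389433/357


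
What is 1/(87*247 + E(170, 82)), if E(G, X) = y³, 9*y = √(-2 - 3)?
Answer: 11420135649/245407294961486 + 3645*I*√5/245407294961486 ≈ 4.6535e-5 + 3.3212e-11*I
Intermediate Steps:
y = I*√5/9 (y = √(-2 - 3)/9 = √(-5)/9 = (I*√5)/9 = I*√5/9 ≈ 0.24845*I)
E(G, X) = -5*I*√5/729 (E(G, X) = (I*√5/9)³ = -5*I*√5/729)
1/(87*247 + E(170, 82)) = 1/(87*247 - 5*I*√5/729) = 1/(21489 - 5*I*√5/729)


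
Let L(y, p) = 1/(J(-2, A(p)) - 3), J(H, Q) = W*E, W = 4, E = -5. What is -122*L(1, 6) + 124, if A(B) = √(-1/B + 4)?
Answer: 2974/23 ≈ 129.30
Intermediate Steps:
A(B) = √(4 - 1/B)
J(H, Q) = -20 (J(H, Q) = 4*(-5) = -20)
L(y, p) = -1/23 (L(y, p) = 1/(-20 - 3) = 1/(-23) = -1/23)
-122*L(1, 6) + 124 = -122*(-1/23) + 124 = 122/23 + 124 = 2974/23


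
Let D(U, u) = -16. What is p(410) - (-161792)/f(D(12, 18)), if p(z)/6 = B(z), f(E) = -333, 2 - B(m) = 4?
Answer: -165788/333 ≈ -497.86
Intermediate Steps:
B(m) = -2 (B(m) = 2 - 1*4 = 2 - 4 = -2)
p(z) = -12 (p(z) = 6*(-2) = -12)
p(410) - (-161792)/f(D(12, 18)) = -12 - (-161792)/(-333) = -12 - (-161792)*(-1)/333 = -12 - 1*161792/333 = -12 - 161792/333 = -165788/333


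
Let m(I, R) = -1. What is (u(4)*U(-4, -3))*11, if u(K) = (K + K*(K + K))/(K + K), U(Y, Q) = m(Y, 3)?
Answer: -99/2 ≈ -49.500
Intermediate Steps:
U(Y, Q) = -1
u(K) = (K + 2*K**2)/(2*K) (u(K) = (K + K*(2*K))/((2*K)) = (K + 2*K**2)*(1/(2*K)) = (K + 2*K**2)/(2*K))
(u(4)*U(-4, -3))*11 = ((1/2 + 4)*(-1))*11 = ((9/2)*(-1))*11 = -9/2*11 = -99/2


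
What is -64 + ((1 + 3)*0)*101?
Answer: -64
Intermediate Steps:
-64 + ((1 + 3)*0)*101 = -64 + (4*0)*101 = -64 + 0*101 = -64 + 0 = -64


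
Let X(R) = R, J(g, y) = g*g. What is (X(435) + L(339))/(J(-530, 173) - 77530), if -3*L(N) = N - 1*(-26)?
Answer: 94/61011 ≈ 0.0015407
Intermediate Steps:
J(g, y) = g²
L(N) = -26/3 - N/3 (L(N) = -(N - 1*(-26))/3 = -(N + 26)/3 = -(26 + N)/3 = -26/3 - N/3)
(X(435) + L(339))/(J(-530, 173) - 77530) = (435 + (-26/3 - ⅓*339))/((-530)² - 77530) = (435 + (-26/3 - 113))/(280900 - 77530) = (435 - 365/3)/203370 = (940/3)*(1/203370) = 94/61011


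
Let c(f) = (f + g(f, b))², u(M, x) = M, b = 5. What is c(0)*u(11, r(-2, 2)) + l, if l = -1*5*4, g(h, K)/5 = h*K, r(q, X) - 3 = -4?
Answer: -20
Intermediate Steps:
r(q, X) = -1 (r(q, X) = 3 - 4 = -1)
g(h, K) = 5*K*h (g(h, K) = 5*(h*K) = 5*(K*h) = 5*K*h)
c(f) = 676*f² (c(f) = (f + 5*5*f)² = (f + 25*f)² = (26*f)² = 676*f²)
l = -20 (l = -5*4 = -20)
c(0)*u(11, r(-2, 2)) + l = (676*0²)*11 - 20 = (676*0)*11 - 20 = 0*11 - 20 = 0 - 20 = -20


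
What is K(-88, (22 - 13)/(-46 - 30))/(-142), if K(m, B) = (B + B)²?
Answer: -81/205048 ≈ -0.00039503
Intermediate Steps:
K(m, B) = 4*B² (K(m, B) = (2*B)² = 4*B²)
K(-88, (22 - 13)/(-46 - 30))/(-142) = (4*((22 - 13)/(-46 - 30))²)/(-142) = (4*(9/(-76))²)*(-1/142) = (4*(9*(-1/76))²)*(-1/142) = (4*(-9/76)²)*(-1/142) = (4*(81/5776))*(-1/142) = (81/1444)*(-1/142) = -81/205048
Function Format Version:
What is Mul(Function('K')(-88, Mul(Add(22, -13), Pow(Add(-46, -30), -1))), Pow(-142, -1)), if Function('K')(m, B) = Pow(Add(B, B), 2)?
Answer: Rational(-81, 205048) ≈ -0.00039503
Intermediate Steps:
Function('K')(m, B) = Mul(4, Pow(B, 2)) (Function('K')(m, B) = Pow(Mul(2, B), 2) = Mul(4, Pow(B, 2)))
Mul(Function('K')(-88, Mul(Add(22, -13), Pow(Add(-46, -30), -1))), Pow(-142, -1)) = Mul(Mul(4, Pow(Mul(Add(22, -13), Pow(Add(-46, -30), -1)), 2)), Pow(-142, -1)) = Mul(Mul(4, Pow(Mul(9, Pow(-76, -1)), 2)), Rational(-1, 142)) = Mul(Mul(4, Pow(Mul(9, Rational(-1, 76)), 2)), Rational(-1, 142)) = Mul(Mul(4, Pow(Rational(-9, 76), 2)), Rational(-1, 142)) = Mul(Mul(4, Rational(81, 5776)), Rational(-1, 142)) = Mul(Rational(81, 1444), Rational(-1, 142)) = Rational(-81, 205048)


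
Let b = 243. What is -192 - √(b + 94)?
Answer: -192 - √337 ≈ -210.36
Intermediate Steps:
-192 - √(b + 94) = -192 - √(243 + 94) = -192 - √337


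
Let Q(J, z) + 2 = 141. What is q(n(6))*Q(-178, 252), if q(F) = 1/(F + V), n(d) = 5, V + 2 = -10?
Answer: -139/7 ≈ -19.857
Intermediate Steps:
V = -12 (V = -2 - 10 = -12)
Q(J, z) = 139 (Q(J, z) = -2 + 141 = 139)
q(F) = 1/(-12 + F) (q(F) = 1/(F - 12) = 1/(-12 + F))
q(n(6))*Q(-178, 252) = 139/(-12 + 5) = 139/(-7) = -1/7*139 = -139/7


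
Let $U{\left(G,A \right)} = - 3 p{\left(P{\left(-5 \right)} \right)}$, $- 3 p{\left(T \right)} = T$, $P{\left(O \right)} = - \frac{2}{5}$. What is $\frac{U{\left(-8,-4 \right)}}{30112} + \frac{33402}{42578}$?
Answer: $\frac{1257229991}{1602635920} \approx 0.78448$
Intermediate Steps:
$P{\left(O \right)} = - \frac{2}{5}$ ($P{\left(O \right)} = \left(-2\right) \frac{1}{5} = - \frac{2}{5}$)
$p{\left(T \right)} = - \frac{T}{3}$
$U{\left(G,A \right)} = - \frac{2}{5}$ ($U{\left(G,A \right)} = - 3 \left(\left(- \frac{1}{3}\right) \left(- \frac{2}{5}\right)\right) = \left(-3\right) \frac{2}{15} = - \frac{2}{5}$)
$\frac{U{\left(-8,-4 \right)}}{30112} + \frac{33402}{42578} = - \frac{2}{5 \cdot 30112} + \frac{33402}{42578} = \left(- \frac{2}{5}\right) \frac{1}{30112} + 33402 \cdot \frac{1}{42578} = - \frac{1}{75280} + \frac{16701}{21289} = \frac{1257229991}{1602635920}$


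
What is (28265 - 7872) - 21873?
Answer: -1480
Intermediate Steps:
(28265 - 7872) - 21873 = 20393 - 21873 = -1480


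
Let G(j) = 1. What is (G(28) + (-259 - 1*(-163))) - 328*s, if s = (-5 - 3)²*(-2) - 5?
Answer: 43529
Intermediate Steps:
s = -133 (s = (-8)²*(-2) - 5 = 64*(-2) - 5 = -128 - 5 = -133)
(G(28) + (-259 - 1*(-163))) - 328*s = (1 + (-259 - 1*(-163))) - 328*(-133) = (1 + (-259 + 163)) + 43624 = (1 - 96) + 43624 = -95 + 43624 = 43529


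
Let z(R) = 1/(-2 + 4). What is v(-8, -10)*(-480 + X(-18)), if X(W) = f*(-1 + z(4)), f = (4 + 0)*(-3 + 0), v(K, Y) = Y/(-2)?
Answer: -2370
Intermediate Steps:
v(K, Y) = -Y/2 (v(K, Y) = Y*(-1/2) = -Y/2)
z(R) = 1/2
f = -12 (f = 4*(-3) = -12)
X(W) = 6 (X(W) = -12*(-1 + 1/2) = -12*(-1/2) = 6)
v(-8, -10)*(-480 + X(-18)) = (-1/2*(-10))*(-480 + 6) = 5*(-474) = -2370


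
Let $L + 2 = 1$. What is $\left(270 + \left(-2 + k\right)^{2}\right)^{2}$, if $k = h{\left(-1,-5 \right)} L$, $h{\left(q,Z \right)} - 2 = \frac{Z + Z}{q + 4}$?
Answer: $\frac{5924356}{81} \approx 73140.0$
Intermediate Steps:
$L = -1$ ($L = -2 + 1 = -1$)
$h{\left(q,Z \right)} = 2 + \frac{2 Z}{4 + q}$ ($h{\left(q,Z \right)} = 2 + \frac{Z + Z}{q + 4} = 2 + \frac{2 Z}{4 + q}$)
$k = \frac{4}{3}$ ($k = \frac{2 \left(4 - 5 - 1\right)}{4 - 1} \left(-1\right) = 2 \cdot \frac{1}{3} \left(-2\right) \left(-1\right) = \left(- \frac{4}{3}\right) \left(-1\right) = \frac{4}{3} \approx 1.3333$)
$\left(270 + \left(-2 + k\right)^{2}\right)^{2} = \left(270 + \left(-2 + \frac{4}{3}\right)^{2}\right)^{2} = \left(270 + \left(- \frac{2}{3}\right)^{2}\right)^{2} = \left(270 + \frac{4}{9}\right)^{2} = \left(\frac{2434}{9}\right)^{2} = \frac{5924356}{81}$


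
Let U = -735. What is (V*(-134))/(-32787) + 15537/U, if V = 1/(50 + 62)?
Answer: -1358428639/64262520 ≈ -21.139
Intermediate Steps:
V = 1/112 ≈ 0.0089286
(V*(-134))/(-32787) + 15537/U = ((1/112)*(-134))/(-32787) + 15537/(-735) = -67/56*(-1/32787) + 15537*(-1/735) = 67/1836072 - 5179/245 = -1358428639/64262520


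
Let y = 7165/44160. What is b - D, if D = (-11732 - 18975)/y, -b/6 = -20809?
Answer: 450120006/1433 ≈ 3.1411e+5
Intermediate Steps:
y = 1433/8832 (y = 7165*(1/44160) = 1433/8832 ≈ 0.16225)
b = 124854 (b = -6*(-20809) = 124854)
D = -271204224/1433 (D = (-11732 - 18975)/(1433/8832) = -30707*8832/1433 = -271204224/1433 ≈ -1.8926e+5)
b - D = 124854 - 1*(-271204224/1433) = 124854 + 271204224/1433 = 450120006/1433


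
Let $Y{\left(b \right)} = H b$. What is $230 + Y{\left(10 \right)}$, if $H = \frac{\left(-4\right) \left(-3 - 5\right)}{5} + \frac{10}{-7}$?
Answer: $\frac{1958}{7} \approx 279.71$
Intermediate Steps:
$H = \frac{174}{35}$ ($H = \left(-4\right) \left(-8\right) \frac{1}{5} + 10 \left(- \frac{1}{7}\right) = 32 \cdot \frac{1}{5} - \frac{10}{7} = \frac{32}{5} - \frac{10}{7} = \frac{174}{35} \approx 4.9714$)
$Y{\left(b \right)} = \frac{174 b}{35}$
$230 + Y{\left(10 \right)} = 230 + \frac{174}{35} \cdot 10 = 230 + \frac{348}{7} = \frac{1958}{7}$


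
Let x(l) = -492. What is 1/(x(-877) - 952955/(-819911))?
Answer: -819911/402443257 ≈ -0.0020373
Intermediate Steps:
1/(x(-877) - 952955/(-819911)) = 1/(-492 - 952955/(-819911)) = 1/(-492 - 952955*(-1/819911)) = 1/(-492 + 952955/819911) = 1/(-402443257/819911) = -819911/402443257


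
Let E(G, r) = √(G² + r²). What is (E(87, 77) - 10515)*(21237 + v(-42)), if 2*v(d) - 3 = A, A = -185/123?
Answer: -9155911715/41 + 2612243*√13498/123 ≈ -2.2085e+8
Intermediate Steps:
A = -185/123 (A = -185*1/123 = -185/123 ≈ -1.5041)
v(d) = 92/123 (v(d) = 3/2 + (½)*(-185/123) = 3/2 - 185/246 = 92/123)
(E(87, 77) - 10515)*(21237 + v(-42)) = (√(87² + 77²) - 10515)*(21237 + 92/123) = (√(7569 + 5929) - 10515)*(2612243/123) = (√13498 - 10515)*(2612243/123) = (-10515 + √13498)*(2612243/123) = -9155911715/41 + 2612243*√13498/123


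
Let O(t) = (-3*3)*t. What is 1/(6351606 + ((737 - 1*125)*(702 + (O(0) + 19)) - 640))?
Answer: 1/6792218 ≈ 1.4723e-7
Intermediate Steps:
O(t) = -9*t
1/(6351606 + ((737 - 1*125)*(702 + (O(0) + 19)) - 640)) = 1/(6351606 + ((737 - 1*125)*(702 + (-9*0 + 19)) - 640)) = 1/(6351606 + ((737 - 125)*(702 + (0 + 19)) - 640)) = 1/(6351606 + (612*(702 + 19) - 640)) = 1/(6351606 + (612*721 - 640)) = 1/(6351606 + (441252 - 640)) = 1/(6351606 + 440612) = 1/6792218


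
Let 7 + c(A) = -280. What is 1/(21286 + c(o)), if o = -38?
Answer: 1/20999 ≈ 4.7621e-5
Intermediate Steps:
c(A) = -287 (c(A) = -7 - 280 = -287)
1/(21286 + c(o)) = 1/(21286 - 287) = 1/20999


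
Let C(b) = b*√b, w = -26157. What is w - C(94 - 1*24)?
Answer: -26157 - 70*√70 ≈ -26743.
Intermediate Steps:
C(b) = b^(3/2)
w - C(94 - 1*24) = -26157 - (94 - 1*24)^(3/2) = -26157 - (94 - 24)^(3/2) = -26157 - 70^(3/2) = -26157 - 70*√70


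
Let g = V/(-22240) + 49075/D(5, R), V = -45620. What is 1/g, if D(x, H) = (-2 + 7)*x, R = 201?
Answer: 1112/2185137 ≈ 0.00050889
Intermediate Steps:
D(x, H) = 5*x
g = 2185137/1112 (g = -45620/(-22240) + 49075/((5*5)) = -45620*(-1/22240) + 49075/25 = 2281/1112 + 49075*(1/25) = 2281/1112 + 1963 = 2185137/1112 ≈ 1965.1)
1/g = 1/(2185137/1112) = 1112/2185137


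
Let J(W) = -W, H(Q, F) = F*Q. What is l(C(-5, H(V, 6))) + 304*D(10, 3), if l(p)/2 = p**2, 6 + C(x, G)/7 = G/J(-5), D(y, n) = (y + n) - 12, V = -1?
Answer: 134608/25 ≈ 5384.3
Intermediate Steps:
D(y, n) = -12 + n + y (D(y, n) = (n + y) - 12 = -12 + n + y)
C(x, G) = -42 + 7*G/5 (C(x, G) = -42 + 7*(G/((-1*(-5)))) = -42 + 7*(G/5) = -42 + 7*G/5)
l(p) = 2*p**2
l(C(-5, H(V, 6))) + 304*D(10, 3) = 2*(-42 + 7*(6*(-1))/5)**2 + 304*(-12 + 3 + 10) = 2*(-42 + (7/5)*(-6))**2 + 304*1 = 2*(-42 - 42/5)**2 + 304 = 2*(-252/5)**2 + 304 = 2*(63504/25) + 304 = 127008/25 + 304 = 134608/25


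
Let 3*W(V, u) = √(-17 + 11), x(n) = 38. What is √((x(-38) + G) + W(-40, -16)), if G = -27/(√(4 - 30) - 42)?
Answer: √(1114070940 + 434970*I*√26 + 9612300*I*√6)/5370 ≈ 6.216 + 0.071864*I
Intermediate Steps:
W(V, u) = I*√6/3 (W(V, u) = √(-17 + 11)/3 = √(-6)/3 = (I*√6)/3 = I*√6/3)
G = -27/(-42 + I*√26) (G = -27/(√(-26) - 42) = -27/(I*√26 - 42) = -27/(-42 + I*√26) ≈ 0.63352 + 0.076913*I)
√((x(-38) + G) + W(-40, -16)) = √((38 + (567/895 + 27*I*√26/1790)) + I*√6/3) = √((34577/895 + 27*I*√26/1790) + I*√6/3) = √(34577/895 + I*√6/3 + 27*I*√26/1790)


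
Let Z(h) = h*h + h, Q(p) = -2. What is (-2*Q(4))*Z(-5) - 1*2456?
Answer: -2376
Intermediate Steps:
Z(h) = h + h**2 (Z(h) = h**2 + h = h + h**2)
(-2*Q(4))*Z(-5) - 1*2456 = (-2*(-2))*(-5*(1 - 5)) - 1*2456 = 4*(-5*(-4)) - 2456 = 4*20 - 2456 = 80 - 2456 = -2376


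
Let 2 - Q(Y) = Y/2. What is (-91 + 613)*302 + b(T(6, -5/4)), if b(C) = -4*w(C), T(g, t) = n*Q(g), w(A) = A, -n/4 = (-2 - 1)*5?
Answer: 157884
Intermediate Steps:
n = 60 (n = -4*(-2 - 1)*5 = -(-12)*5 = -4*(-15) = 60)
Q(Y) = 2 - Y/2
T(g, t) = 120 - 30*g (T(g, t) = 60*(2 - g/2) = 120 - 30*g)
b(C) = -4*C
(-91 + 613)*302 + b(T(6, -5/4)) = (-91 + 613)*302 - 4*(120 - 30*6) = 522*302 - 4*(120 - 180) = 157644 - 4*(-60) = 157644 + 240 = 157884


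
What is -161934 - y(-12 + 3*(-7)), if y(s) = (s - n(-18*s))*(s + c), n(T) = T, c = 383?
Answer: 57516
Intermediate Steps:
y(s) = 19*s*(383 + s) (y(s) = (s - (-18)*s)*(s + 383) = (s + 18*s)*(383 + s) = (19*s)*(383 + s) = 19*s*(383 + s))
-161934 - y(-12 + 3*(-7)) = -161934 - 19*(-12 + 3*(-7))*(383 + (-12 + 3*(-7))) = -161934 - 19*(-12 - 21)*(383 + (-12 - 21)) = -161934 - 19*(-33)*(383 - 33) = -161934 - 19*(-33)*350 = -161934 - 1*(-219450) = -161934 + 219450 = 57516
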